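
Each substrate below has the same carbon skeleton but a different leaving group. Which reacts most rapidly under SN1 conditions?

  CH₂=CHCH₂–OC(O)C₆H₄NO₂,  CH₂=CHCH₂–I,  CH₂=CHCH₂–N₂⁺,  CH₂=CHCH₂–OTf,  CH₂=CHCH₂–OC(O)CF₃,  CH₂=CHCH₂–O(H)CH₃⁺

CH₂=CHCH₂–N₂⁺

Same R in every case — rank the leaving groups.
A good leaving group is a weak base: the lower the pKₐ of its conjugate acid, the more readily it departs.
CH₂=CHCH₂–N₂⁺ loses N₂: no meaningful conjugate acid; N₂ departs as an exceptionally stable neutral molecule
CH₂=CHCH₂–OTf loses OTf⁻: pKₐ(CF₃SO₃H (triflic acid)) ≈ -14
CH₂=CHCH₂–I loses I⁻: pKₐ(HI) ≈ -10
CH₂=CHCH₂–O(H)CH₃⁺ loses R'OH: pKₐ(R'OH₂⁺) ≈ -2.4
CH₂=CHCH₂–OC(O)CF₃ loses CF₃COO⁻: pKₐ(CF₃COOH) ≈ 0.2
CH₂=CHCH₂–OC(O)C₆H₄NO₂ loses p-O₂N–C₆H₄–COO⁻: pKₐ(p-nitrobenzoic acid) ≈ 3.4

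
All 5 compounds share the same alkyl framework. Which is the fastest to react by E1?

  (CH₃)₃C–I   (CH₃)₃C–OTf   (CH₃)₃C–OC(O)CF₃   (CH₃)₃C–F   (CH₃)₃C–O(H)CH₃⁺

(CH₃)₃C–OTf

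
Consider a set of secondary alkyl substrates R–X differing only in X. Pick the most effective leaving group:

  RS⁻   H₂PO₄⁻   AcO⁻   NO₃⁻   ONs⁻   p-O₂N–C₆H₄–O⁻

The more stable X⁻ (or X) is on its own — i.e. the weaker a base it is — the better a leaving group it makes.
ONs⁻: pKₐ(p-O₂NC₆H₄SO₃H) ≈ -3.5
NO₃⁻: pKₐ(HNO₃) ≈ -1.3
H₂PO₄⁻: pKₐ(H₃PO₄) ≈ 2.1
AcO⁻: pKₐ(CH₃COOH) ≈ 4.8
p-O₂N–C₆H₄–O⁻: pKₐ(p-nitrophenol) ≈ 7.2
RS⁻: pKₐ(RSH (a thiol)) ≈ 10.5

ONs⁻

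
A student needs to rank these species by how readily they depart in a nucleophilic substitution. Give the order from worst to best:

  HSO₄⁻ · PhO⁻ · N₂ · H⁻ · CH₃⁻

The more stable X⁻ (or X) is on its own — i.e. the weaker a base it is — the better a leaving group it makes.
N₂: no meaningful conjugate acid; N₂ departs as an exceptionally stable neutral molecule
HSO₄⁻: pKₐ(H₂SO₄) ≈ -3
PhO⁻: pKₐ(C₆H₅OH (phenol)) ≈ 10
H⁻: pKₐ(H₂) ≈ 36
CH₃⁻: pKₐ(CH₄) ≈ 48
Reversing gives the worst-to-best order requested.

CH₃⁻ < H⁻ < PhO⁻ < HSO₄⁻ < N₂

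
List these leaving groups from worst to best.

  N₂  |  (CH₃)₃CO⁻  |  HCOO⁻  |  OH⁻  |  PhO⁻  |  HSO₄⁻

N₂: no meaningful conjugate acid; N₂ departs as an exceptionally stable neutral molecule
HSO₄⁻: pKₐ(H₂SO₄) ≈ -3 — conjugate base of a strong mineral acid
HCOO⁻: pKₐ(HCOOH) ≈ 3.8 — resonance-stabilised carboxylate
PhO⁻: pKₐ(C₆H₅OH (phenol)) ≈ 10
OH⁻: pKₐ(H₂O) ≈ 15.7
(CH₃)₃CO⁻: pKₐ(t-BuOH) ≈ 18 — bulky, strongly basic alkoxide
Listed from poorest to best leaving group as asked.

(CH₃)₃CO⁻ < OH⁻ < PhO⁻ < HCOO⁻ < HSO₄⁻ < N₂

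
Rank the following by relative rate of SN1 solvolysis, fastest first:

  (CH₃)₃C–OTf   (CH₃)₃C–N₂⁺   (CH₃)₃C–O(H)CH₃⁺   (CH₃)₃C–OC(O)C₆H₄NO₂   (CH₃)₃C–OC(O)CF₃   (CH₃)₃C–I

(CH₃)₃C–N₂⁺ > (CH₃)₃C–OTf > (CH₃)₃C–I > (CH₃)₃C–O(H)CH₃⁺ > (CH₃)₃C–OC(O)CF₃ > (CH₃)₃C–OC(O)C₆H₄NO₂

Same R in every case — rank the leaving groups.
A good leaving group is a weak base: the lower the pKₐ of its conjugate acid, the more readily it departs.
(CH₃)₃C–N₂⁺ loses N₂: no meaningful conjugate acid; N₂ departs as an exceptionally stable neutral molecule
(CH₃)₃C–OTf loses OTf⁻: pKₐ(CF₃SO₃H (triflic acid)) ≈ -14
(CH₃)₃C–I loses I⁻: pKₐ(HI) ≈ -10
(CH₃)₃C–O(H)CH₃⁺ loses R'OH: pKₐ(R'OH₂⁺) ≈ -2.4
(CH₃)₃C–OC(O)CF₃ loses CF₃COO⁻: pKₐ(CF₃COOH) ≈ 0.2
(CH₃)₃C–OC(O)C₆H₄NO₂ loses p-O₂N–C₆H₄–COO⁻: pKₐ(p-nitrobenzoic acid) ≈ 3.4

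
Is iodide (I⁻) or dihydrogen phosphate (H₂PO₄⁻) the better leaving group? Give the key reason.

iodide (I⁻)

iodide (I⁻) is the better leaving group.
pKₐ(HI) ≈ -10 versus pKₐ(H₃PO₄) ≈ 2.1: iodide (I⁻) is the much weaker base.
Large, highly polarisable; very weak base.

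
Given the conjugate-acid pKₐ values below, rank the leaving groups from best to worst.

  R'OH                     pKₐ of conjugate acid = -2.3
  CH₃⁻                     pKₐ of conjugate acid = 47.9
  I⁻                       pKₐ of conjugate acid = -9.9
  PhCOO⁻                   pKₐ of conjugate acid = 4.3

I⁻ > R'OH > PhCOO⁻ > CH₃⁻

Lower conjugate-acid pKₐ ⇒ weaker base ⇒ better leaving group.
Sorting by the given values: I⁻ (-9.9), R'OH (-2.3), PhCOO⁻ (4.3), CH₃⁻ (47.9).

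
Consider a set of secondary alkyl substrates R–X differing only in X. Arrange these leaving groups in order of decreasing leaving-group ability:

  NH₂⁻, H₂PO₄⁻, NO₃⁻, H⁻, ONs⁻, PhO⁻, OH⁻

ONs⁻ > NO₃⁻ > H₂PO₄⁻ > PhO⁻ > OH⁻ > H⁻ > NH₂⁻

The more stable X⁻ (or X) is on its own — i.e. the weaker a base it is — the better a leaving group it makes.
ONs⁻: pKₐ(p-O₂NC₆H₄SO₃H) ≈ -3.5 — p-nitro group further stabilises the sulfonate
NO₃⁻: pKₐ(HNO₃) ≈ -1.3 — resonance-delocalised over three oxygens
H₂PO₄⁻: pKₐ(H₃PO₄) ≈ 2.1 — moderate base; biological leaving group after further activation
PhO⁻: pKₐ(C₆H₅OH (phenol)) ≈ 10 — resonance into the ring helps, but still a poor LG
OH⁻: pKₐ(H₂O) ≈ 15.7 — strong base; essentially never leaves without prior activation
H⁻: pKₐ(H₂) ≈ 36
NH₂⁻: pKₐ(NH₃) ≈ 38 — extremely strong base; never a leaving group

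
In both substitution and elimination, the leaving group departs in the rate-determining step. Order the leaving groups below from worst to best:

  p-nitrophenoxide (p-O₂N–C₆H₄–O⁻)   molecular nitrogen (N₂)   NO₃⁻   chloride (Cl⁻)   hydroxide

hydroxide < p-nitrophenoxide (p-O₂N–C₆H₄–O⁻) < NO₃⁻ < chloride (Cl⁻) < molecular nitrogen (N₂)

molecular nitrogen (N₂): no meaningful conjugate acid; N₂ departs as an exceptionally stable neutral molecule
chloride (Cl⁻): pKₐ(HCl) ≈ -7 — moderately weak base
NO₃⁻: pKₐ(HNO₃) ≈ -1.3
p-nitrophenoxide (p-O₂N–C₆H₄–O⁻): pKₐ(p-nitrophenol) ≈ 7.2
hydroxide: pKₐ(H₂O) ≈ 15.7
Reversing gives the worst-to-best order requested.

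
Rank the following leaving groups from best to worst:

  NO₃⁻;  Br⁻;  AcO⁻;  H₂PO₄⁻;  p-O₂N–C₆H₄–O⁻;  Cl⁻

The more stable X⁻ (or X) is on its own — i.e. the weaker a base it is — the better a leaving group it makes.
Br⁻: pKₐ(HBr) ≈ -9 — weak base; good leaving group
Cl⁻: pKₐ(HCl) ≈ -7
NO₃⁻: pKₐ(HNO₃) ≈ -1.3 — resonance-delocalised over three oxygens
H₂PO₄⁻: pKₐ(H₃PO₄) ≈ 2.1
AcO⁻: pKₐ(CH₃COOH) ≈ 4.8 — resonance-stabilised but still a weak base
p-O₂N–C₆H₄–O⁻: pKₐ(p-nitrophenol) ≈ 7.2 — nitro group delocalises the charge; the classic chromogenic LG

Br⁻ > Cl⁻ > NO₃⁻ > H₂PO₄⁻ > AcO⁻ > p-O₂N–C₆H₄–O⁻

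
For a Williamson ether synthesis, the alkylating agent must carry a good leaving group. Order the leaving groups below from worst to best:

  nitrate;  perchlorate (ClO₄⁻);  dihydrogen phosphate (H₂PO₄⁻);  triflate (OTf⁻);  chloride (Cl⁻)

dihydrogen phosphate (H₂PO₄⁻) < nitrate < chloride (Cl⁻) < perchlorate (ClO₄⁻) < triflate (OTf⁻)

triflate (OTf⁻): pKₐ(CF₃SO₃H (triflic acid)) ≈ -14 — charge spread over three oxygens and a CF₃ group; the premier leaving group in synthesis
perchlorate (ClO₄⁻): pKₐ(HClO₄) ≈ -10 — extremely weak base; rarely used for safety reasons
chloride (Cl⁻): pKₐ(HCl) ≈ -7
nitrate: pKₐ(HNO₃) ≈ -1.3 — resonance-delocalised over three oxygens
dihydrogen phosphate (H₂PO₄⁻): pKₐ(H₃PO₄) ≈ 2.1
The question asks for worst first, so the sequence is read in increasing leaving-group ability.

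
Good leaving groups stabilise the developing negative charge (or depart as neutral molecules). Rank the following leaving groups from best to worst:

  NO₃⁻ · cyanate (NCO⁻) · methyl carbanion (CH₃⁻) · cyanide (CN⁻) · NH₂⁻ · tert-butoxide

NO₃⁻ > cyanate (NCO⁻) > cyanide (CN⁻) > tert-butoxide > NH₂⁻ > methyl carbanion (CH₃⁻)

A good leaving group is a weak base: the lower the pKₐ of its conjugate acid, the more readily it departs.
NO₃⁻: pKₐ(HNO₃) ≈ -1.3 — resonance-delocalised over three oxygens
cyanate (NCO⁻): pKₐ(HOCN) ≈ 3.5 — resonance between N and O
cyanide (CN⁻): pKₐ(HCN) ≈ 9.2
tert-butoxide: pKₐ(t-BuOH) ≈ 18
NH₂⁻: pKₐ(NH₃) ≈ 38
methyl carbanion (CH₃⁻): pKₐ(CH₄) ≈ 48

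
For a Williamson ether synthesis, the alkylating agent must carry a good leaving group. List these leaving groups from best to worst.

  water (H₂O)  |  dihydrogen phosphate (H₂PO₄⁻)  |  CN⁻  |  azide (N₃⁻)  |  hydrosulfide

water (H₂O) > dihydrogen phosphate (H₂PO₄⁻) > azide (N₃⁻) > hydrosulfide > CN⁻

Rank by basicity of the departing species: weakest base leaves most easily.
water (H₂O): pKₐ(H₃O⁺) ≈ -1.7 — neutral; leaves from a protonated alcohol (R–OH₂⁺)
dihydrogen phosphate (H₂PO₄⁻): pKₐ(H₃PO₄) ≈ 2.1
azide (N₃⁻): pKₐ(HN₃) ≈ 4.7 — linear, resonance-stabilised
hydrosulfide: pKₐ(H₂S) ≈ 7
CN⁻: pKₐ(HCN) ≈ 9.2 — sp carbon stabilises the charge somewhat, but still a poor LG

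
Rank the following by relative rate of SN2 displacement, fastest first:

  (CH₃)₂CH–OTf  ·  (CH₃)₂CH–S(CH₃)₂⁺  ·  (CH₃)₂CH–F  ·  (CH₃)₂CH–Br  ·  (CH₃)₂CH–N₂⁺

(CH₃)₂CH–N₂⁺ > (CH₃)₂CH–OTf > (CH₃)₂CH–Br > (CH₃)₂CH–S(CH₃)₂⁺ > (CH₃)₂CH–F

Identical carbon frameworks mean the comparison reduces to leaving-group quality.
The more stable X⁻ (or X) is on its own — i.e. the weaker a base it is — the better a leaving group it makes.
(CH₃)₂CH–N₂⁺ loses N₂: no meaningful conjugate acid; N₂ departs as an exceptionally stable neutral molecule
(CH₃)₂CH–OTf loses OTf⁻: pKₐ(CF₃SO₃H (triflic acid)) ≈ -14
(CH₃)₂CH–Br loses Br⁻: pKₐ(HBr) ≈ -9
(CH₃)₂CH–S(CH₃)₂⁺ loses SR'₂: pKₐ(R'₂SH⁺) ≈ -7
(CH₃)₂CH–F loses F⁻: pKₐ(HF) ≈ 3.2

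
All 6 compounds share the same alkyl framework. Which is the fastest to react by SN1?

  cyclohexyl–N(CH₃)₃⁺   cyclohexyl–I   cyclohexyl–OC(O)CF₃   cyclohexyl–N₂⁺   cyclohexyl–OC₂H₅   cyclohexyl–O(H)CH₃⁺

The skeletons are identical, so relative rate is governed entirely by leaving-group ability.
Leaving-group ability tracks the stability of the departed species; conjugate-acid pKₐ is the usual yardstick (lower pKₐ → better LG).
cyclohexyl–N₂⁺ loses N₂: no meaningful conjugate acid; N₂ departs as an exceptionally stable neutral molecule
cyclohexyl–I loses I⁻: pKₐ(HI) ≈ -10
cyclohexyl–O(H)CH₃⁺ loses R'OH: pKₐ(R'OH₂⁺) ≈ -2.4
cyclohexyl–OC(O)CF₃ loses CF₃COO⁻: pKₐ(CF₃COOH) ≈ 0.2
cyclohexyl–N(CH₃)₃⁺ loses NR'₃: pKₐ(R'₃NH⁺) ≈ 10.7
cyclohexyl–OC₂H₅ loses CH₃CH₂O⁻: pKₐ(CH₃CH₂OH) ≈ 16

cyclohexyl–N₂⁺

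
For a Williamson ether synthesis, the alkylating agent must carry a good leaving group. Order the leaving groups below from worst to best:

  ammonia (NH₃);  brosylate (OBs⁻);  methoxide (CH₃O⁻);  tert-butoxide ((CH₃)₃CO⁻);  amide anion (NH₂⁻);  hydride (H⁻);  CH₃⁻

CH₃⁻ < amide anion (NH₂⁻) < hydride (H⁻) < tert-butoxide ((CH₃)₃CO⁻) < methoxide (CH₃O⁻) < ammonia (NH₃) < brosylate (OBs⁻)

Rank by basicity of the departing species: weakest base leaves most easily.
brosylate (OBs⁻): pKₐ(p-BrC₆H₄SO₃H) ≈ -2.8
ammonia (NH₃): pKₐ(NH₄⁺) ≈ 9.2
methoxide (CH₃O⁻): pKₐ(CH₃OH) ≈ 15.5
tert-butoxide ((CH₃)₃CO⁻): pKₐ(t-BuOH) ≈ 18
hydride (H⁻): pKₐ(H₂) ≈ 36
amide anion (NH₂⁻): pKₐ(NH₃) ≈ 38
CH₃⁻: pKₐ(CH₄) ≈ 48
The question asks for worst first, so the sequence is read in increasing leaving-group ability.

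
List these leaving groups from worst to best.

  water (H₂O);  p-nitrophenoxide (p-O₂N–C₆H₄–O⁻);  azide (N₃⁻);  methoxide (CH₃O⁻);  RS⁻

methoxide (CH₃O⁻) < RS⁻ < p-nitrophenoxide (p-O₂N–C₆H₄–O⁻) < azide (N₃⁻) < water (H₂O)

A good leaving group is a weak base: the lower the pKₐ of its conjugate acid, the more readily it departs.
water (H₂O): pKₐ(H₃O⁺) ≈ -1.7
azide (N₃⁻): pKₐ(HN₃) ≈ 4.7 — linear, resonance-stabilised
p-nitrophenoxide (p-O₂N–C₆H₄–O⁻): pKₐ(p-nitrophenol) ≈ 7.2
RS⁻: pKₐ(RSH (a thiol)) ≈ 10.5 — moderately basic; rarely leaves without activation
methoxide (CH₃O⁻): pKₐ(CH₃OH) ≈ 15.5 — strong base; alkoxides do not leave unassisted
Reversing gives the worst-to-best order requested.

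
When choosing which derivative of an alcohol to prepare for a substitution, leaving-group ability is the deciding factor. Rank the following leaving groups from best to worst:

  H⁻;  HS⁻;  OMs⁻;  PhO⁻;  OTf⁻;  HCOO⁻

Leaving-group ability tracks the stability of the departed species; conjugate-acid pKₐ is the usual yardstick (lower pKₐ → better LG).
OTf⁻: pKₐ(CF₃SO₃H (triflic acid)) ≈ -14
OMs⁻: pKₐ(CH₃SO₃H (MsOH)) ≈ -1.9 — resonance-delocalised alkanesulfonate
HCOO⁻: pKₐ(HCOOH) ≈ 3.8 — resonance-stabilised carboxylate
HS⁻: pKₐ(H₂S) ≈ 7 — larger and more polarisable than the oxygen analogue
PhO⁻: pKₐ(C₆H₅OH (phenol)) ≈ 10
H⁻: pKₐ(H₂) ≈ 36

OTf⁻ > OMs⁻ > HCOO⁻ > HS⁻ > PhO⁻ > H⁻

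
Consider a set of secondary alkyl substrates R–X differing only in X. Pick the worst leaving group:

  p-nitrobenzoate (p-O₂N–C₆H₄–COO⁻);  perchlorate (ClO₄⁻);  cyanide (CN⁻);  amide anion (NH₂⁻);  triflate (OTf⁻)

amide anion (NH₂⁻)

Leaving-group ability tracks the stability of the departed species; conjugate-acid pKₐ is the usual yardstick (lower pKₐ → better LG).
triflate (OTf⁻): pKₐ(CF₃SO₃H (triflic acid)) ≈ -14
perchlorate (ClO₄⁻): pKₐ(HClO₄) ≈ -10
p-nitrobenzoate (p-O₂N–C₆H₄–COO⁻): pKₐ(p-nitrobenzoic acid) ≈ 3.4
cyanide (CN⁻): pKₐ(HCN) ≈ 9.2
amide anion (NH₂⁻): pKₐ(NH₃) ≈ 38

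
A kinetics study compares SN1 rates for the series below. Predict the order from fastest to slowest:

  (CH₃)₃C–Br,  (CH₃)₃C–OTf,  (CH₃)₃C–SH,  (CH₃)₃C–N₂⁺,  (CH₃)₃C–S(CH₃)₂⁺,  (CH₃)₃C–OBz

With the same alkyl group throughout, only the leaving group differentiates the rates.
Rank by basicity of the departing species: weakest base leaves most easily.
(CH₃)₃C–N₂⁺ loses N₂: no meaningful conjugate acid; N₂ departs as an exceptionally stable neutral molecule
(CH₃)₃C–OTf loses OTf⁻: pKₐ(CF₃SO₃H (triflic acid)) ≈ -14
(CH₃)₃C–Br loses Br⁻: pKₐ(HBr) ≈ -9
(CH₃)₃C–S(CH₃)₂⁺ loses SR'₂: pKₐ(R'₂SH⁺) ≈ -7
(CH₃)₃C–OBz loses PhCOO⁻: pKₐ(C₆H₅COOH) ≈ 4.2
(CH₃)₃C–SH loses HS⁻: pKₐ(H₂S) ≈ 7

(CH₃)₃C–N₂⁺ > (CH₃)₃C–OTf > (CH₃)₃C–Br > (CH₃)₃C–S(CH₃)₂⁺ > (CH₃)₃C–OBz > (CH₃)₃C–SH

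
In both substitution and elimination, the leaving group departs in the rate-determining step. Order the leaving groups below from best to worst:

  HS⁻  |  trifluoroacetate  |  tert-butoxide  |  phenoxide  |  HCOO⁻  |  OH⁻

trifluoroacetate > HCOO⁻ > HS⁻ > phenoxide > OH⁻ > tert-butoxide

A good leaving group is a weak base: the lower the pKₐ of its conjugate acid, the more readily it departs.
trifluoroacetate: pKₐ(CF₃COOH) ≈ 0.2
HCOO⁻: pKₐ(HCOOH) ≈ 3.8 — resonance-stabilised carboxylate
HS⁻: pKₐ(H₂S) ≈ 7 — larger and more polarisable than the oxygen analogue
phenoxide: pKₐ(C₆H₅OH (phenol)) ≈ 10 — resonance into the ring helps, but still a poor LG
OH⁻: pKₐ(H₂O) ≈ 15.7
tert-butoxide: pKₐ(t-BuOH) ≈ 18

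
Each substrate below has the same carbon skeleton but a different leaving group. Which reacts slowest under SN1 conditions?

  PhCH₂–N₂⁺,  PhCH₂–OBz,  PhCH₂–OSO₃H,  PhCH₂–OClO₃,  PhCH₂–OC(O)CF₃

The skeletons are identical, so relative rate is governed entirely by leaving-group ability.
A good leaving group is a weak base: the lower the pKₐ of its conjugate acid, the more readily it departs.
PhCH₂–N₂⁺ loses N₂: no meaningful conjugate acid; N₂ departs as an exceptionally stable neutral molecule
PhCH₂–OClO₃ loses ClO₄⁻: pKₐ(HClO₄) ≈ -10
PhCH₂–OSO₃H loses HSO₄⁻: pKₐ(H₂SO₄) ≈ -3
PhCH₂–OC(O)CF₃ loses CF₃COO⁻: pKₐ(CF₃COOH) ≈ 0.2
PhCH₂–OBz loses PhCOO⁻: pKₐ(C₆H₅COOH) ≈ 4.2

PhCH₂–OBz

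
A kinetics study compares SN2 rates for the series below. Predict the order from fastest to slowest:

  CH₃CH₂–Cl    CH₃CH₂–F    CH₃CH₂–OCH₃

Same R in every case — rank the leaving groups.
A good leaving group is a weak base: the lower the pKₐ of its conjugate acid, the more readily it departs.
CH₃CH₂–Cl loses Cl⁻: pKₐ(HCl) ≈ -7
CH₃CH₂–F loses F⁻: pKₐ(HF) ≈ 3.2
CH₃CH₂–OCH₃ loses CH₃O⁻: pKₐ(CH₃OH) ≈ 15.5

CH₃CH₂–Cl > CH₃CH₂–F > CH₃CH₂–OCH₃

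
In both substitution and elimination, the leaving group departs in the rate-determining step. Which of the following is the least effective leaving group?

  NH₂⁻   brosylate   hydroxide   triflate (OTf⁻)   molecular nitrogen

NH₂⁻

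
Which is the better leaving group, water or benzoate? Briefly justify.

water

water is the better leaving group.
pKₐ(H₃O⁺) ≈ -1.7 versus pKₐ(C₆H₅COOH) ≈ 4.2: water is the much weaker base.
Neutral; leaves from a protonated alcohol (R–OH₂⁺).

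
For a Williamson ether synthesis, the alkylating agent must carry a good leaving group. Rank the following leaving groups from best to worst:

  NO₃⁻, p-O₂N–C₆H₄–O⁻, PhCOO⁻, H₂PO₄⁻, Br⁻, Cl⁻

Br⁻ > Cl⁻ > NO₃⁻ > H₂PO₄⁻ > PhCOO⁻ > p-O₂N–C₆H₄–O⁻

The more stable X⁻ (or X) is on its own — i.e. the weaker a base it is — the better a leaving group it makes.
Br⁻: pKₐ(HBr) ≈ -9
Cl⁻: pKₐ(HCl) ≈ -7
NO₃⁻: pKₐ(HNO₃) ≈ -1.3 — resonance-delocalised over three oxygens
H₂PO₄⁻: pKₐ(H₃PO₄) ≈ 2.1
PhCOO⁻: pKₐ(C₆H₅COOH) ≈ 4.2 — aryl carboxylate
p-O₂N–C₆H₄–O⁻: pKₐ(p-nitrophenol) ≈ 7.2 — nitro group delocalises the charge; the classic chromogenic LG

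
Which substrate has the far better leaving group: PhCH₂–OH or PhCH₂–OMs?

PhCH₂–OMs

From PhCH₂–OH the departing group would be OH⁻ (pKₐ(H₂O) ≈ 15.7). Strong base; essentially never leaves without prior activation.
From PhCH₂–OMs the leaving group is OMs⁻ (pKₐ(CH₃SO₃H (MsOH)) ≈ -1.9). Resonance-delocalised alkanesulfonate.
(In practice PhCH₂–OMs is made from PhCH₂–OH by treatment with MsCl / Et₃N, converting the hydroxyl into a mesylate.)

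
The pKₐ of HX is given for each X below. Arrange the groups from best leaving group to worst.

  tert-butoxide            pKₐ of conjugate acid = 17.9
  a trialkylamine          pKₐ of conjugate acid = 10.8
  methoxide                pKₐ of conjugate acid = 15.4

a trialkylamine > methoxide > tert-butoxide

Lower conjugate-acid pKₐ ⇒ weaker base ⇒ better leaving group.
Sorting by the given values: a trialkylamine (10.8), methoxide (15.4), tert-butoxide (17.9).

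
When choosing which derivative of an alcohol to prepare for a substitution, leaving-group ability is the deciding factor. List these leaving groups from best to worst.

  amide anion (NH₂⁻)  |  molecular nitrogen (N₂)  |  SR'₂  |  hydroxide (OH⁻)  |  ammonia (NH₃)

A good leaving group is a weak base: the lower the pKₐ of its conjugate acid, the more readily it departs.
molecular nitrogen (N₂): no meaningful conjugate acid; N₂ departs as an exceptionally stable neutral molecule
SR'₂: pKₐ(R'₂SH⁺) ≈ -7
ammonia (NH₃): pKₐ(NH₄⁺) ≈ 9.2
hydroxide (OH⁻): pKₐ(H₂O) ≈ 15.7
amide anion (NH₂⁻): pKₐ(NH₃) ≈ 38

molecular nitrogen (N₂) > SR'₂ > ammonia (NH₃) > hydroxide (OH⁻) > amide anion (NH₂⁻)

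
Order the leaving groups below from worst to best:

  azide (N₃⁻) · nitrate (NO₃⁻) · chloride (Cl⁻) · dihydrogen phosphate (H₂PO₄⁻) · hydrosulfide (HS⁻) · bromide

Leaving-group ability tracks the stability of the departed species; conjugate-acid pKₐ is the usual yardstick (lower pKₐ → better LG).
bromide: pKₐ(HBr) ≈ -9
chloride (Cl⁻): pKₐ(HCl) ≈ -7
nitrate (NO₃⁻): pKₐ(HNO₃) ≈ -1.3
dihydrogen phosphate (H₂PO₄⁻): pKₐ(H₃PO₄) ≈ 2.1
azide (N₃⁻): pKₐ(HN₃) ≈ 4.7
hydrosulfide (HS⁻): pKₐ(H₂S) ≈ 7
The question asks for worst first, so the sequence is read in increasing leaving-group ability.

hydrosulfide (HS⁻) < azide (N₃⁻) < dihydrogen phosphate (H₂PO₄⁻) < nitrate (NO₃⁻) < chloride (Cl⁻) < bromide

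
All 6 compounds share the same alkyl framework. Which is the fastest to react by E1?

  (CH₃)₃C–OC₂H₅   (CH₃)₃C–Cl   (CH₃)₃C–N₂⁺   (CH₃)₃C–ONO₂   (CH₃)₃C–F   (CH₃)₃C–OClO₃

Identical carbon frameworks mean the comparison reduces to leaving-group quality.
A good leaving group is a weak base: the lower the pKₐ of its conjugate acid, the more readily it departs.
(CH₃)₃C–N₂⁺ loses N₂: no meaningful conjugate acid; N₂ departs as an exceptionally stable neutral molecule
(CH₃)₃C–OClO₃ loses ClO₄⁻: pKₐ(HClO₄) ≈ -10
(CH₃)₃C–Cl loses Cl⁻: pKₐ(HCl) ≈ -7
(CH₃)₃C–ONO₂ loses NO₃⁻: pKₐ(HNO₃) ≈ -1.3
(CH₃)₃C–F loses F⁻: pKₐ(HF) ≈ 3.2
(CH₃)₃C–OC₂H₅ loses CH₃CH₂O⁻: pKₐ(CH₃CH₂OH) ≈ 16

(CH₃)₃C–N₂⁺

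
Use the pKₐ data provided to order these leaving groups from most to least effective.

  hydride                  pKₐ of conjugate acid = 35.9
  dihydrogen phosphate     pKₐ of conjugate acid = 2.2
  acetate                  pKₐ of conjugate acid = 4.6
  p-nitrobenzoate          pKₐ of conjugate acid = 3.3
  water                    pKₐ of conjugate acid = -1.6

Lower conjugate-acid pKₐ ⇒ weaker base ⇒ better leaving group.
Sorting by the given values: water (-1.6), dihydrogen phosphate (2.2), p-nitrobenzoate (3.3), acetate (4.6), hydride (35.9).

water > dihydrogen phosphate > p-nitrobenzoate > acetate > hydride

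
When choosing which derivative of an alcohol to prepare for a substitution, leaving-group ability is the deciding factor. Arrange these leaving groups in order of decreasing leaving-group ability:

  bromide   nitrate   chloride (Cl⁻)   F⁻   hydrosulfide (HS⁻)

bromide > chloride (Cl⁻) > nitrate > F⁻ > hydrosulfide (HS⁻)

bromide: pKₐ(HBr) ≈ -9
chloride (Cl⁻): pKₐ(HCl) ≈ -7 — moderately weak base
nitrate: pKₐ(HNO₃) ≈ -1.3 — resonance-delocalised over three oxygens
F⁻: pKₐ(HF) ≈ 3.2 — small and strongly basic; the poor halide leaving group
hydrosulfide (HS⁻): pKₐ(H₂S) ≈ 7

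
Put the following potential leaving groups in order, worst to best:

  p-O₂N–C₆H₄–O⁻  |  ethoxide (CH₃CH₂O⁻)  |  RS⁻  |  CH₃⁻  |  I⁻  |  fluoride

CH₃⁻ < ethoxide (CH₃CH₂O⁻) < RS⁻ < p-O₂N–C₆H₄–O⁻ < fluoride < I⁻

I⁻: pKₐ(HI) ≈ -10 — large, highly polarisable; very weak base
fluoride: pKₐ(HF) ≈ 3.2
p-O₂N–C₆H₄–O⁻: pKₐ(p-nitrophenol) ≈ 7.2 — nitro group delocalises the charge; the classic chromogenic LG
RS⁻: pKₐ(RSH (a thiol)) ≈ 10.5
ethoxide (CH₃CH₂O⁻): pKₐ(CH₃CH₂OH) ≈ 16 — strong base; alkoxides do not leave unassisted
CH₃⁻: pKₐ(CH₄) ≈ 48 — unstabilised carbanion; the worst conceivable leaving group
The question asks for worst first, so the sequence is read in increasing leaving-group ability.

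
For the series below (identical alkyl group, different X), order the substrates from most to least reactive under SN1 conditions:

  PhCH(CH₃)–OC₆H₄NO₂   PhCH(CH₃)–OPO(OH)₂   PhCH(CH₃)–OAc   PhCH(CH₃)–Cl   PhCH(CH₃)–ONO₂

With the same alkyl group throughout, only the leaving group differentiates the rates.
Rank by basicity of the departing species: weakest base leaves most easily.
PhCH(CH₃)–Cl loses Cl⁻: pKₐ(HCl) ≈ -7
PhCH(CH₃)–ONO₂ loses NO₃⁻: pKₐ(HNO₃) ≈ -1.3
PhCH(CH₃)–OPO(OH)₂ loses H₂PO₄⁻: pKₐ(H₃PO₄) ≈ 2.1
PhCH(CH₃)–OAc loses AcO⁻: pKₐ(CH₃COOH) ≈ 4.8
PhCH(CH₃)–OC₆H₄NO₂ loses p-O₂N–C₆H₄–O⁻: pKₐ(p-nitrophenol) ≈ 7.2

PhCH(CH₃)–Cl > PhCH(CH₃)–ONO₂ > PhCH(CH₃)–OPO(OH)₂ > PhCH(CH₃)–OAc > PhCH(CH₃)–OC₆H₄NO₂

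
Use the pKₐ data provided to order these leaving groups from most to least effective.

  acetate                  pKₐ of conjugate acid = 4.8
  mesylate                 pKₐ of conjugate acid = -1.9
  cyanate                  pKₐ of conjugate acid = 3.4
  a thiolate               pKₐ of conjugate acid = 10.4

mesylate > cyanate > acetate > a thiolate

Lower conjugate-acid pKₐ ⇒ weaker base ⇒ better leaving group.
Sorting by the given values: mesylate (-1.9), cyanate (3.4), acetate (4.8), a thiolate (10.4).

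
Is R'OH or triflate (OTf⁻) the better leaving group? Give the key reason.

triflate (OTf⁻) is the better leaving group.
pKₐ(CF₃SO₃H (triflic acid)) ≈ -14 versus pKₐ(R'OH₂⁺) ≈ -2.4: triflate (OTf⁻) is the much weaker base.
Charge spread over three oxygens and a CF₃ group; the premier leaving group in synthesis.

triflate (OTf⁻)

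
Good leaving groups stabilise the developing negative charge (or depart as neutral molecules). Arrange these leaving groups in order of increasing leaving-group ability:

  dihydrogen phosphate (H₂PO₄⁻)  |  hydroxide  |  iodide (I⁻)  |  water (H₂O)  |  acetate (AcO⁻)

hydroxide < acetate (AcO⁻) < dihydrogen phosphate (H₂PO₄⁻) < water (H₂O) < iodide (I⁻)

The more stable X⁻ (or X) is on its own — i.e. the weaker a base it is — the better a leaving group it makes.
iodide (I⁻): pKₐ(HI) ≈ -10 — large, highly polarisable; very weak base
water (H₂O): pKₐ(H₃O⁺) ≈ -1.7
dihydrogen phosphate (H₂PO₄⁻): pKₐ(H₃PO₄) ≈ 2.1 — moderate base; biological leaving group after further activation
acetate (AcO⁻): pKₐ(CH₃COOH) ≈ 4.8 — resonance-stabilised but still a weak base
hydroxide: pKₐ(H₂O) ≈ 15.7 — strong base; essentially never leaves without prior activation
Reversing gives the worst-to-best order requested.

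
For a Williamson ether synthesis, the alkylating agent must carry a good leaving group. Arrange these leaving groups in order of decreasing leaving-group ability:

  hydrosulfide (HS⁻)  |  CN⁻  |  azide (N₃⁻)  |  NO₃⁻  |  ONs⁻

A good leaving group is a weak base: the lower the pKₐ of its conjugate acid, the more readily it departs.
ONs⁻: pKₐ(p-O₂NC₆H₄SO₃H) ≈ -3.5
NO₃⁻: pKₐ(HNO₃) ≈ -1.3
azide (N₃⁻): pKₐ(HN₃) ≈ 4.7
hydrosulfide (HS⁻): pKₐ(H₂S) ≈ 7
CN⁻: pKₐ(HCN) ≈ 9.2

ONs⁻ > NO₃⁻ > azide (N₃⁻) > hydrosulfide (HS⁻) > CN⁻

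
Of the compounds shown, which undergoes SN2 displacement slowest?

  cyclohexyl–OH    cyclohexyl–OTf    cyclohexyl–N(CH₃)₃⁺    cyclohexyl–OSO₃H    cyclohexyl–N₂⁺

cyclohexyl–OH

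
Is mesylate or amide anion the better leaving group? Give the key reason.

mesylate

mesylate is the better leaving group.
pKₐ(CH₃SO₃H (MsOH)) ≈ -1.9 versus pKₐ(NH₃) ≈ 38: mesylate is the much weaker base.
Resonance-delocalised alkanesulfonate.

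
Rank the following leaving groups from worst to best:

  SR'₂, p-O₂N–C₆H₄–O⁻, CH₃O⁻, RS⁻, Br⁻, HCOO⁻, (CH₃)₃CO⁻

(CH₃)₃CO⁻ < CH₃O⁻ < RS⁻ < p-O₂N–C₆H₄–O⁻ < HCOO⁻ < SR'₂ < Br⁻

Br⁻: pKₐ(HBr) ≈ -9 — weak base; good leaving group
SR'₂: pKₐ(R'₂SH⁺) ≈ -7 — neutral; leaves from a sulfonium salt (R–SR'₂⁺)
HCOO⁻: pKₐ(HCOOH) ≈ 3.8 — resonance-stabilised carboxylate
p-O₂N–C₆H₄–O⁻: pKₐ(p-nitrophenol) ≈ 7.2 — nitro group delocalises the charge; the classic chromogenic LG
RS⁻: pKₐ(RSH (a thiol)) ≈ 10.5
CH₃O⁻: pKₐ(CH₃OH) ≈ 15.5
(CH₃)₃CO⁻: pKₐ(t-BuOH) ≈ 18
The question asks for worst first, so the sequence is read in increasing leaving-group ability.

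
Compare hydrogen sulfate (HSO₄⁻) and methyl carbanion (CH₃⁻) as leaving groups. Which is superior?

hydrogen sulfate (HSO₄⁻)

hydrogen sulfate (HSO₄⁻) is the better leaving group.
pKₐ(H₂SO₄) ≈ -3 versus pKₐ(CH₄) ≈ 48: hydrogen sulfate (HSO₄⁻) is the much weaker base.
Conjugate base of a strong mineral acid.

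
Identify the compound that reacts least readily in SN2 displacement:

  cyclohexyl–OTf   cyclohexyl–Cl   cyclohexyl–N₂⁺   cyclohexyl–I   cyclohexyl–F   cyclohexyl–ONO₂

cyclohexyl–F

With the same alkyl group throughout, only the leaving group differentiates the rates.
A good leaving group is a weak base: the lower the pKₐ of its conjugate acid, the more readily it departs.
cyclohexyl–N₂⁺ loses N₂: no meaningful conjugate acid; N₂ departs as an exceptionally stable neutral molecule
cyclohexyl–OTf loses OTf⁻: pKₐ(CF₃SO₃H (triflic acid)) ≈ -14
cyclohexyl–I loses I⁻: pKₐ(HI) ≈ -10
cyclohexyl–Cl loses Cl⁻: pKₐ(HCl) ≈ -7
cyclohexyl–ONO₂ loses NO₃⁻: pKₐ(HNO₃) ≈ -1.3
cyclohexyl–F loses F⁻: pKₐ(HF) ≈ 3.2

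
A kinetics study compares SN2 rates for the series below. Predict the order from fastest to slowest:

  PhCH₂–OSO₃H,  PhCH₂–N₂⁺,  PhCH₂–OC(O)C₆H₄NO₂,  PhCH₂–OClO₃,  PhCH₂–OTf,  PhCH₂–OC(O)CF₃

Identical carbon frameworks mean the comparison reduces to leaving-group quality.
Rank by basicity of the departing species: weakest base leaves most easily.
PhCH₂–N₂⁺ loses N₂: no meaningful conjugate acid; N₂ departs as an exceptionally stable neutral molecule
PhCH₂–OTf loses OTf⁻: pKₐ(CF₃SO₃H (triflic acid)) ≈ -14
PhCH₂–OClO₃ loses ClO₄⁻: pKₐ(HClO₄) ≈ -10
PhCH₂–OSO₃H loses HSO₄⁻: pKₐ(H₂SO₄) ≈ -3
PhCH₂–OC(O)CF₃ loses CF₃COO⁻: pKₐ(CF₃COOH) ≈ 0.2
PhCH₂–OC(O)C₆H₄NO₂ loses p-O₂N–C₆H₄–COO⁻: pKₐ(p-nitrobenzoic acid) ≈ 3.4

PhCH₂–N₂⁺ > PhCH₂–OTf > PhCH₂–OClO₃ > PhCH₂–OSO₃H > PhCH₂–OC(O)CF₃ > PhCH₂–OC(O)C₆H₄NO₂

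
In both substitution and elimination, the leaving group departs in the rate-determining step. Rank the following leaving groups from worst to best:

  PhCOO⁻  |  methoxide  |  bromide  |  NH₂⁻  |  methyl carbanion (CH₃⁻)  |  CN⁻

methyl carbanion (CH₃⁻) < NH₂⁻ < methoxide < CN⁻ < PhCOO⁻ < bromide

bromide: pKₐ(HBr) ≈ -9
PhCOO⁻: pKₐ(C₆H₅COOH) ≈ 4.2
CN⁻: pKₐ(HCN) ≈ 9.2
methoxide: pKₐ(CH₃OH) ≈ 15.5
NH₂⁻: pKₐ(NH₃) ≈ 38
methyl carbanion (CH₃⁻): pKₐ(CH₄) ≈ 48
Reversing gives the worst-to-best order requested.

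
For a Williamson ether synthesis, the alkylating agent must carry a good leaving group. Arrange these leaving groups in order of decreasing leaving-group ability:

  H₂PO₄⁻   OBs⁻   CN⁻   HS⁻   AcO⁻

OBs⁻ > H₂PO₄⁻ > AcO⁻ > HS⁻ > CN⁻

Rank by basicity of the departing species: weakest base leaves most easily.
OBs⁻: pKₐ(p-BrC₆H₄SO₃H) ≈ -2.8
H₂PO₄⁻: pKₐ(H₃PO₄) ≈ 2.1 — moderate base; biological leaving group after further activation
AcO⁻: pKₐ(CH₃COOH) ≈ 4.8 — resonance-stabilised but still a weak base
HS⁻: pKₐ(H₂S) ≈ 7 — larger and more polarisable than the oxygen analogue
CN⁻: pKₐ(HCN) ≈ 9.2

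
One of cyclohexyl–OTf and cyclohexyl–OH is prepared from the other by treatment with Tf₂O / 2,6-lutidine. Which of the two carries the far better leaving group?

cyclohexyl–OTf

From cyclohexyl–OH the departing group would be OH⁻ (pKₐ(H₂O) ≈ 15.7). Strong base; essentially never leaves without prior activation.
From cyclohexyl–OTf the leaving group is OTf⁻ (pKₐ(CF₃SO₃H (triflic acid)) ≈ -14). Charge spread over three oxygens and a CF₃ group; the premier leaving group in synthesis.
Treatment with Tf₂O / 2,6-lutidine works by converting the hydroxyl into a triflate, making cyclohexyl–OTf enormously more reactive.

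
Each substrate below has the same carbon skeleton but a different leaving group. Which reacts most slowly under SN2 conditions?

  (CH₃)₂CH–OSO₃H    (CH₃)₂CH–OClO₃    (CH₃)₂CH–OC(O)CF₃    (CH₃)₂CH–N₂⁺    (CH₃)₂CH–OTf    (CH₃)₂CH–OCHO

With the same alkyl group throughout, only the leaving group differentiates the rates.
The more stable X⁻ (or X) is on its own — i.e. the weaker a base it is — the better a leaving group it makes.
(CH₃)₂CH–N₂⁺ loses N₂: no meaningful conjugate acid; N₂ departs as an exceptionally stable neutral molecule
(CH₃)₂CH–OTf loses OTf⁻: pKₐ(CF₃SO₃H (triflic acid)) ≈ -14
(CH₃)₂CH–OClO₃ loses ClO₄⁻: pKₐ(HClO₄) ≈ -10
(CH₃)₂CH–OSO₃H loses HSO₄⁻: pKₐ(H₂SO₄) ≈ -3
(CH₃)₂CH–OC(O)CF₃ loses CF₃COO⁻: pKₐ(CF₃COOH) ≈ 0.2
(CH₃)₂CH–OCHO loses HCOO⁻: pKₐ(HCOOH) ≈ 3.8

(CH₃)₂CH–OCHO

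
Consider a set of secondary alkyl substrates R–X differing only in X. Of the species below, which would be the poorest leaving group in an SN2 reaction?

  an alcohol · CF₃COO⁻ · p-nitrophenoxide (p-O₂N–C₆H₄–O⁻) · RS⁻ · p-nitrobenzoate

RS⁻

Rank by basicity of the departing species: weakest base leaves most easily.
an alcohol: pKₐ(R'OH₂⁺) ≈ -2.4
CF₃COO⁻: pKₐ(CF₃COOH) ≈ 0.2
p-nitrobenzoate: pKₐ(p-nitrobenzoic acid) ≈ 3.4
p-nitrophenoxide (p-O₂N–C₆H₄–O⁻): pKₐ(p-nitrophenol) ≈ 7.2
RS⁻: pKₐ(RSH (a thiol)) ≈ 10.5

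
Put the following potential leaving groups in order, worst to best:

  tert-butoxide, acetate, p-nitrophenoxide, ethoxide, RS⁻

tert-butoxide < ethoxide < RS⁻ < p-nitrophenoxide < acetate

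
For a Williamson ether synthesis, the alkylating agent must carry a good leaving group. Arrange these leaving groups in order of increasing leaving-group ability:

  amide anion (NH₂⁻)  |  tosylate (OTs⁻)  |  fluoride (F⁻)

Rank by basicity of the departing species: weakest base leaves most easily.
tosylate (OTs⁻): pKₐ(p-CH₃C₆H₄SO₃H (TsOH)) ≈ -2.8 — resonance-delocalised arenesulfonate
fluoride (F⁻): pKₐ(HF) ≈ 3.2
amide anion (NH₂⁻): pKₐ(NH₃) ≈ 38 — extremely strong base; never a leaving group
Listed from poorest to best leaving group as asked.

amide anion (NH₂⁻) < fluoride (F⁻) < tosylate (OTs⁻)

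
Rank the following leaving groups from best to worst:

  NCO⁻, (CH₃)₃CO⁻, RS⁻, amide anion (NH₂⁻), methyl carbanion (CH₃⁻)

NCO⁻ > RS⁻ > (CH₃)₃CO⁻ > amide anion (NH₂⁻) > methyl carbanion (CH₃⁻)

Rank by basicity of the departing species: weakest base leaves most easily.
NCO⁻: pKₐ(HOCN) ≈ 3.5
RS⁻: pKₐ(RSH (a thiol)) ≈ 10.5 — moderately basic; rarely leaves without activation
(CH₃)₃CO⁻: pKₐ(t-BuOH) ≈ 18 — bulky, strongly basic alkoxide
amide anion (NH₂⁻): pKₐ(NH₃) ≈ 38 — extremely strong base; never a leaving group
methyl carbanion (CH₃⁻): pKₐ(CH₄) ≈ 48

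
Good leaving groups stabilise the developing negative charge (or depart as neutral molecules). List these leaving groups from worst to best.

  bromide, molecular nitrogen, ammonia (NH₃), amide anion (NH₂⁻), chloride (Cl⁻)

Rank by basicity of the departing species: weakest base leaves most easily.
molecular nitrogen: no meaningful conjugate acid; N₂ departs as an exceptionally stable neutral molecule
bromide: pKₐ(HBr) ≈ -9
chloride (Cl⁻): pKₐ(HCl) ≈ -7
ammonia (NH₃): pKₐ(NH₄⁺) ≈ 9.2
amide anion (NH₂⁻): pKₐ(NH₃) ≈ 38
The question asks for worst first, so the sequence is read in increasing leaving-group ability.

amide anion (NH₂⁻) < ammonia (NH₃) < chloride (Cl⁻) < bromide < molecular nitrogen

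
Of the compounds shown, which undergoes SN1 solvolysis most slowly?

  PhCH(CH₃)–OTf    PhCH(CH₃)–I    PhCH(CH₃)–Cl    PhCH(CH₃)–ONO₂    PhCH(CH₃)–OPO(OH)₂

PhCH(CH₃)–OPO(OH)₂

The skeletons are identical, so relative rate is governed entirely by leaving-group ability.
The more stable X⁻ (or X) is on its own — i.e. the weaker a base it is — the better a leaving group it makes.
PhCH(CH₃)–OTf loses OTf⁻: pKₐ(CF₃SO₃H (triflic acid)) ≈ -14
PhCH(CH₃)–I loses I⁻: pKₐ(HI) ≈ -10
PhCH(CH₃)–Cl loses Cl⁻: pKₐ(HCl) ≈ -7
PhCH(CH₃)–ONO₂ loses NO₃⁻: pKₐ(HNO₃) ≈ -1.3
PhCH(CH₃)–OPO(OH)₂ loses H₂PO₄⁻: pKₐ(H₃PO₄) ≈ 2.1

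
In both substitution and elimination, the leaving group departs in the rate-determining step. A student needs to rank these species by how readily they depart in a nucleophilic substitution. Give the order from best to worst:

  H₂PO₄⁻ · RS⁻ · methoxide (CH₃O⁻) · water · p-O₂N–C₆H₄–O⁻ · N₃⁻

water > H₂PO₄⁻ > N₃⁻ > p-O₂N–C₆H₄–O⁻ > RS⁻ > methoxide (CH₃O⁻)

Rank by basicity of the departing species: weakest base leaves most easily.
water: pKₐ(H₃O⁺) ≈ -1.7
H₂PO₄⁻: pKₐ(H₃PO₄) ≈ 2.1
N₃⁻: pKₐ(HN₃) ≈ 4.7
p-O₂N–C₆H₄–O⁻: pKₐ(p-nitrophenol) ≈ 7.2
RS⁻: pKₐ(RSH (a thiol)) ≈ 10.5
methoxide (CH₃O⁻): pKₐ(CH₃OH) ≈ 15.5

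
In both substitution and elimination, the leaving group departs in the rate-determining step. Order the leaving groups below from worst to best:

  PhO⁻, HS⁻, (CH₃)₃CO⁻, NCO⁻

(CH₃)₃CO⁻ < PhO⁻ < HS⁻ < NCO⁻

The more stable X⁻ (or X) is on its own — i.e. the weaker a base it is — the better a leaving group it makes.
NCO⁻: pKₐ(HOCN) ≈ 3.5
HS⁻: pKₐ(H₂S) ≈ 7 — larger and more polarisable than the oxygen analogue
PhO⁻: pKₐ(C₆H₅OH (phenol)) ≈ 10
(CH₃)₃CO⁻: pKₐ(t-BuOH) ≈ 18
The question asks for worst first, so the sequence is read in increasing leaving-group ability.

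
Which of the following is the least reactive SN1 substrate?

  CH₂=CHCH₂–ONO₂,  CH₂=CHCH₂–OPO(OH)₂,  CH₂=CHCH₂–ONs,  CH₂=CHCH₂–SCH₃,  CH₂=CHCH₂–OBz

CH₂=CHCH₂–SCH₃

Identical carbon frameworks mean the comparison reduces to leaving-group quality.
Leaving-group ability tracks the stability of the departed species; conjugate-acid pKₐ is the usual yardstick (lower pKₐ → better LG).
CH₂=CHCH₂–ONs loses ONs⁻: pKₐ(p-O₂NC₆H₄SO₃H) ≈ -3.5
CH₂=CHCH₂–ONO₂ loses NO₃⁻: pKₐ(HNO₃) ≈ -1.3
CH₂=CHCH₂–OPO(OH)₂ loses H₂PO₄⁻: pKₐ(H₃PO₄) ≈ 2.1
CH₂=CHCH₂–OBz loses PhCOO⁻: pKₐ(C₆H₅COOH) ≈ 4.2
CH₂=CHCH₂–SCH₃ loses RS⁻: pKₐ(RSH (a thiol)) ≈ 10.5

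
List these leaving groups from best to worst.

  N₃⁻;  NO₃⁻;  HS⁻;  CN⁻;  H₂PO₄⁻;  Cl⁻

Cl⁻: pKₐ(HCl) ≈ -7
NO₃⁻: pKₐ(HNO₃) ≈ -1.3
H₂PO₄⁻: pKₐ(H₃PO₄) ≈ 2.1
N₃⁻: pKₐ(HN₃) ≈ 4.7
HS⁻: pKₐ(H₂S) ≈ 7
CN⁻: pKₐ(HCN) ≈ 9.2

Cl⁻ > NO₃⁻ > H₂PO₄⁻ > N₃⁻ > HS⁻ > CN⁻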